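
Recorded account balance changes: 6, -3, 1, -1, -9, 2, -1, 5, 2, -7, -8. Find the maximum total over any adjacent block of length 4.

8

(6, -3, 1, -1) → sum 3
(-3, 1, -1, -9) → sum -12
(1, -1, -9, 2) → sum -7
(-1, -9, 2, -1) → sum -9
(-9, 2, -1, 5) → sum -3
(2, -1, 5, 2) → sum 8
(-1, 5, 2, -7) → sum -1
(5, 2, -7, -8) → sum -8
Maximum of these is 8.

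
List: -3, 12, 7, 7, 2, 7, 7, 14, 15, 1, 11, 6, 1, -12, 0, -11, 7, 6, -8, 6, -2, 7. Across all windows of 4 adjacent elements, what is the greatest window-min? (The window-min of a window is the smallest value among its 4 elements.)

7

[-3, 12, 7, 7] → min -3
[12, 7, 7, 2] → min 2
[7, 7, 2, 7] → min 2
[7, 2, 7, 7] → min 2
[2, 7, 7, 14] → min 2
[7, 7, 14, 15] → min 7
[7, 14, 15, 1] → min 1
[14, 15, 1, 11] → min 1
[15, 1, 11, 6] → min 1
[1, 11, 6, 1] → min 1
[11, 6, 1, -12] → min -12
[6, 1, -12, 0] → min -12
[1, -12, 0, -11] → min -12
[-12, 0, -11, 7] → min -12
[0, -11, 7, 6] → min -11
[-11, 7, 6, -8] → min -11
[7, 6, -8, 6] → min -8
[6, -8, 6, -2] → min -8
[-8, 6, -2, 7] → min -8
Greatest of these is 7.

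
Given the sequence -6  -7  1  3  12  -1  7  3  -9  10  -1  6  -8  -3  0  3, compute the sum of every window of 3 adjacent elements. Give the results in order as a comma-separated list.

Sliding a size-3 window across the 16 values:
[-6, -7, 1] → sum -12
[-7, 1, 3] → sum -3
[1, 3, 12] → sum 16
[3, 12, -1] → sum 14
[12, -1, 7] → sum 18
[-1, 7, 3] → sum 9
[7, 3, -9] → sum 1
[3, -9, 10] → sum 4
[-9, 10, -1] → sum 0
[10, -1, 6] → sum 15
[-1, 6, -8] → sum -3
[6, -8, -3] → sum -5
[-8, -3, 0] → sum -11
[-3, 0, 3] → sum 0

-12, -3, 16, 14, 18, 9, 1, 4, 0, 15, -3, -5, -11, 0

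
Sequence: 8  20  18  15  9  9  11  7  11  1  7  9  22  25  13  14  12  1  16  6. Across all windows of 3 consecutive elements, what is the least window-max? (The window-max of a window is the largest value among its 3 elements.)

[8, 20, 18] → max 20
[20, 18, 15] → max 20
[18, 15, 9] → max 18
[15, 9, 9] → max 15
[9, 9, 11] → max 11
[9, 11, 7] → max 11
[11, 7, 11] → max 11
[7, 11, 1] → max 11
[11, 1, 7] → max 11
[1, 7, 9] → max 9
[7, 9, 22] → max 22
[9, 22, 25] → max 25
[22, 25, 13] → max 25
[25, 13, 14] → max 25
[13, 14, 12] → max 14
[14, 12, 1] → max 14
[12, 1, 16] → max 16
[1, 16, 6] → max 16
Least of these is 9.

9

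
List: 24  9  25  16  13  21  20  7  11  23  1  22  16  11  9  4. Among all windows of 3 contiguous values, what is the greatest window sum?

Window sums for each of the 14 positions:
24 9 25 → sum 58
9 25 16 → sum 50
25 16 13 → sum 54
16 13 21 → sum 50
13 21 20 → sum 54
21 20 7 → sum 48
20 7 11 → sum 38
7 11 23 → sum 41
11 23 1 → sum 35
23 1 22 → sum 46
1 22 16 → sum 39
22 16 11 → sum 49
16 11 9 → sum 36
11 9 4 → sum 24
Greatest of these is 58.

58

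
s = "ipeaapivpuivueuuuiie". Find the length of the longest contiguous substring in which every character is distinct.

4

add i: [i] len 1
add p: [i, p] len 2
add e: [i, p, e] len 3
add a: [i, p, e, a] len 4
add a (repeat a, move left end past it): [a] len 1
add p: [a, p] len 2
add i: [a, p, i] len 3
add v: [a, p, i, v] len 4
add p (repeat p, move left end past it): [i, v, p] len 3
add u: [i, v, p, u] len 4
add i (repeat i, move left end past it): [v, p, u, i] len 4
add v (repeat v, move left end past it): [p, u, i, v] len 4
add u (repeat u, move left end past it): [i, v, u] len 3
add e: [i, v, u, e] len 4
add u (repeat u, move left end past it): [e, u] len 2
add u (repeat u, move left end past it): [u] len 1
add u (repeat u, move left end past it): [u] len 1
add i: [u, i] len 2
add i (repeat i, move left end past it): [i] len 1
add e: [i, e] len 2
Longest all-distinct length: 4.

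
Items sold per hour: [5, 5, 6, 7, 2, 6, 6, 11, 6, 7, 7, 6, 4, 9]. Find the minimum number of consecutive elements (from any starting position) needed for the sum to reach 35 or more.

add 5: running sum 5 < 35
add 5: running sum 10 < 35
add 6: running sum 16 < 35
add 7: running sum 23 < 35
add 2: running sum 25 < 35
add 6: running sum 31 < 35
add 6: shortest ending here [5, 5, 6, 7, 2, 6, 6] sum 37, len 7
add 11: shortest ending here [6, 7, 2, 6, 6, 11] sum 38, len 6
add 6: shortest ending here [7, 2, 6, 6, 11, 6] sum 38, len 6
add 7: shortest ending here [6, 6, 11, 6, 7] sum 36, len 5
add 7: shortest ending here [6, 11, 6, 7, 7] sum 37, len 5
add 6: shortest ending here [11, 6, 7, 7, 6] sum 37, len 5
add 4: shortest ending here [11, 6, 7, 7, 6, 4] sum 41, len 6
add 9: shortest ending here [6, 7, 7, 6, 4, 9] sum 39, len 6
Shortest qualifying length: 5.

5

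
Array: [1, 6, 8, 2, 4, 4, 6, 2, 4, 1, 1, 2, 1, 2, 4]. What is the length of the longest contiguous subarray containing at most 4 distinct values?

Extend right; when distinct count exceeds 4, shrink from the left:
[1] 1 distinct, len 1
[1, 6] 2 distinct, len 2
[1, 6, 8] 3 distinct, len 3
[1, 6, 8, 2] 4 distinct, len 4
[6, 8, 2, 4] 4 distinct, len 4
[6, 8, 2, 4, 4] 4 distinct, len 5
[6, 8, 2, 4, 4, 6] 4 distinct, len 6
[6, 8, 2, 4, 4, 6, 2] 4 distinct, len 7
[6, 8, 2, 4, 4, 6, 2, 4] 4 distinct, len 8
[2, 4, 4, 6, 2, 4, 1] 4 distinct, len 7
[2, 4, 4, 6, 2, 4, 1, 1] 4 distinct, len 8
[2, 4, 4, 6, 2, 4, 1, 1, 2] 4 distinct, len 9
[2, 4, 4, 6, 2, 4, 1, 1, 2, 1] 4 distinct, len 10
[2, 4, 4, 6, 2, 4, 1, 1, 2, 1, 2] 4 distinct, len 11
[2, 4, 4, 6, 2, 4, 1, 1, 2, 1, 2, 4] 4 distinct, len 12
Longest length with ≤4 distinct: 12.

12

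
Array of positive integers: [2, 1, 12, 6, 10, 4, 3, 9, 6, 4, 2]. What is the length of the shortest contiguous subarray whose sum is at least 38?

Extend right; whenever the sum reaches 38, record the length and shrink from the left:
add 2: running sum 2 < 38
add 1: running sum 3 < 38
add 12: running sum 15 < 38
add 6: running sum 21 < 38
add 10: running sum 31 < 38
add 4: running sum 35 < 38
add 3: shortest ending here [2, 1, 12, 6, 10, 4, 3] sum 38, len 7
add 9: shortest ending here [12, 6, 10, 4, 3, 9] sum 44, len 6
add 6: shortest ending here [6, 10, 4, 3, 9, 6] sum 38, len 6
add 4: shortest ending here [6, 10, 4, 3, 9, 6, 4] sum 42, len 7
add 2: shortest ending here [10, 4, 3, 9, 6, 4, 2] sum 38, len 7
Shortest qualifying length: 6.

6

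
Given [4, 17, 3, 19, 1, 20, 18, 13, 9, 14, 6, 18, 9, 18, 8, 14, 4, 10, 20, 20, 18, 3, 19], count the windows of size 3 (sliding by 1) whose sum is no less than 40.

(4, 17, 3) → sum 24
(17, 3, 19) → sum 39
(3, 19, 1) → sum 23
(19, 1, 20) → sum 40  ≥ 40 ✓
(1, 20, 18) → sum 39
(20, 18, 13) → sum 51  ≥ 40 ✓
(18, 13, 9) → sum 40  ≥ 40 ✓
(13, 9, 14) → sum 36
(9, 14, 6) → sum 29
(14, 6, 18) → sum 38
(6, 18, 9) → sum 33
(18, 9, 18) → sum 45  ≥ 40 ✓
(9, 18, 8) → sum 35
(18, 8, 14) → sum 40  ≥ 40 ✓
(8, 14, 4) → sum 26
(14, 4, 10) → sum 28
(4, 10, 20) → sum 34
(10, 20, 20) → sum 50  ≥ 40 ✓
(20, 20, 18) → sum 58  ≥ 40 ✓
(20, 18, 3) → sum 41  ≥ 40 ✓
(18, 3, 19) → sum 40  ≥ 40 ✓
9 windows satisfy the condition.

9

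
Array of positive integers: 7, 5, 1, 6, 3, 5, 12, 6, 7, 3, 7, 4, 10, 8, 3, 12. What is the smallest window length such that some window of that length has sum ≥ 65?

add 7: running sum 7 < 65
add 5: running sum 12 < 65
add 1: running sum 13 < 65
add 6: running sum 19 < 65
add 3: running sum 22 < 65
add 5: running sum 27 < 65
add 12: running sum 39 < 65
add 6: running sum 45 < 65
add 7: running sum 52 < 65
add 3: running sum 55 < 65
add 7: running sum 62 < 65
add 4: shortest ending here [7, 5, 1, 6, 3, 5, 12, 6, 7, 3, 7, 4] sum 66, len 12
add 10: shortest ending here [5, 1, 6, 3, 5, 12, 6, 7, 3, 7, 4, 10] sum 69, len 12
add 8: shortest ending here [3, 5, 12, 6, 7, 3, 7, 4, 10, 8] sum 65, len 10
add 3: shortest ending here [5, 12, 6, 7, 3, 7, 4, 10, 8, 3] sum 65, len 10
add 12: shortest ending here [12, 6, 7, 3, 7, 4, 10, 8, 3, 12] sum 72, len 10
Shortest qualifying length: 10.

10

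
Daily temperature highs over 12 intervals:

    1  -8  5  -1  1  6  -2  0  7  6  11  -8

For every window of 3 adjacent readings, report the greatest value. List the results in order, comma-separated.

[1, -8, 5] → max 5
[-8, 5, -1] → max 5
[5, -1, 1] → max 5
[-1, 1, 6] → max 6
[1, 6, -2] → max 6
[6, -2, 0] → max 6
[-2, 0, 7] → max 7
[0, 7, 6] → max 7
[7, 6, 11] → max 11
[6, 11, -8] → max 11

5, 5, 5, 6, 6, 6, 7, 7, 11, 11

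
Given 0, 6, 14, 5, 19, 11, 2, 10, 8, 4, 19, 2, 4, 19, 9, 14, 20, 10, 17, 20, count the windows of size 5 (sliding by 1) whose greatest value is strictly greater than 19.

(0, 6, 14, 5, 19) → max 19
(6, 14, 5, 19, 11) → max 19
(14, 5, 19, 11, 2) → max 19
(5, 19, 11, 2, 10) → max 19
(19, 11, 2, 10, 8) → max 19
(11, 2, 10, 8, 4) → max 11
(2, 10, 8, 4, 19) → max 19
(10, 8, 4, 19, 2) → max 19
(8, 4, 19, 2, 4) → max 19
(4, 19, 2, 4, 19) → max 19
(19, 2, 4, 19, 9) → max 19
(2, 4, 19, 9, 14) → max 19
(4, 19, 9, 14, 20) → max 20  > 19 ✓
(19, 9, 14, 20, 10) → max 20  > 19 ✓
(9, 14, 20, 10, 17) → max 20  > 19 ✓
(14, 20, 10, 17, 20) → max 20  > 19 ✓
4 windows satisfy the condition.

4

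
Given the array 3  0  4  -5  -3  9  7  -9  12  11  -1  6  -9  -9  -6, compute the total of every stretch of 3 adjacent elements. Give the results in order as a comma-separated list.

(3, 0, 4) → sum 7
(0, 4, -5) → sum -1
(4, -5, -3) → sum -4
(-5, -3, 9) → sum 1
(-3, 9, 7) → sum 13
(9, 7, -9) → sum 7
(7, -9, 12) → sum 10
(-9, 12, 11) → sum 14
(12, 11, -1) → sum 22
(11, -1, 6) → sum 16
(-1, 6, -9) → sum -4
(6, -9, -9) → sum -12
(-9, -9, -6) → sum -24

7, -1, -4, 1, 13, 7, 10, 14, 22, 16, -4, -12, -24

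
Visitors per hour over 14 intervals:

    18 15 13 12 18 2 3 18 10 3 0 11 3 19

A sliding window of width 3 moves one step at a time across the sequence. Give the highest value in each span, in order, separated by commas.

18, 15, 18, 18, 18, 18, 18, 18, 10, 11, 11, 19

(18, 15, 13) → max 18
(15, 13, 12) → max 15
(13, 12, 18) → max 18
(12, 18, 2) → max 18
(18, 2, 3) → max 18
(2, 3, 18) → max 18
(3, 18, 10) → max 18
(18, 10, 3) → max 18
(10, 3, 0) → max 10
(3, 0, 11) → max 11
(0, 11, 3) → max 11
(11, 3, 19) → max 19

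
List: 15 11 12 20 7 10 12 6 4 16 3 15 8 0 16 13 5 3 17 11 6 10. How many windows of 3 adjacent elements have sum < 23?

2

(15, 11, 12) → sum 38
(11, 12, 20) → sum 43
(12, 20, 7) → sum 39
(20, 7, 10) → sum 37
(7, 10, 12) → sum 29
(10, 12, 6) → sum 28
(12, 6, 4) → sum 22  < 23 ✓
(6, 4, 16) → sum 26
(4, 16, 3) → sum 23
(16, 3, 15) → sum 34
(3, 15, 8) → sum 26
(15, 8, 0) → sum 23
(8, 0, 16) → sum 24
(0, 16, 13) → sum 29
(16, 13, 5) → sum 34
(13, 5, 3) → sum 21  < 23 ✓
(5, 3, 17) → sum 25
(3, 17, 11) → sum 31
(17, 11, 6) → sum 34
(11, 6, 10) → sum 27
2 windows satisfy the condition.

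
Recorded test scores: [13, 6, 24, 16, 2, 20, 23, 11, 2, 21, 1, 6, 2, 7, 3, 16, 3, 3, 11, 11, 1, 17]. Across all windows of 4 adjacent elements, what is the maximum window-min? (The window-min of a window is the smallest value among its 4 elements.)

(13, 6, 24, 16) → min 6
(6, 24, 16, 2) → min 2
(24, 16, 2, 20) → min 2
(16, 2, 20, 23) → min 2
(2, 20, 23, 11) → min 2
(20, 23, 11, 2) → min 2
(23, 11, 2, 21) → min 2
(11, 2, 21, 1) → min 1
(2, 21, 1, 6) → min 1
(21, 1, 6, 2) → min 1
(1, 6, 2, 7) → min 1
(6, 2, 7, 3) → min 2
(2, 7, 3, 16) → min 2
(7, 3, 16, 3) → min 3
(3, 16, 3, 3) → min 3
(16, 3, 3, 11) → min 3
(3, 3, 11, 11) → min 3
(3, 11, 11, 1) → min 1
(11, 11, 1, 17) → min 1
Maximum of these is 6.

6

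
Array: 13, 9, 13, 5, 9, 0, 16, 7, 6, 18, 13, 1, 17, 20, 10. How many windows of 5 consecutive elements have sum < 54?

7

[13, 9, 13, 5, 9] → sum 49  < 54 ✓
[9, 13, 5, 9, 0] → sum 36  < 54 ✓
[13, 5, 9, 0, 16] → sum 43  < 54 ✓
[5, 9, 0, 16, 7] → sum 37  < 54 ✓
[9, 0, 16, 7, 6] → sum 38  < 54 ✓
[0, 16, 7, 6, 18] → sum 47  < 54 ✓
[16, 7, 6, 18, 13] → sum 60
[7, 6, 18, 13, 1] → sum 45  < 54 ✓
[6, 18, 13, 1, 17] → sum 55
[18, 13, 1, 17, 20] → sum 69
[13, 1, 17, 20, 10] → sum 61
7 windows satisfy the condition.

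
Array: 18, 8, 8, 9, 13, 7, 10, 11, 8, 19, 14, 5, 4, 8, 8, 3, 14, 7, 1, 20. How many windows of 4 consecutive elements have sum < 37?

[18, 8, 8, 9] → sum 43
[8, 8, 9, 13] → sum 38
[8, 9, 13, 7] → sum 37
[9, 13, 7, 10] → sum 39
[13, 7, 10, 11] → sum 41
[7, 10, 11, 8] → sum 36  < 37 ✓
[10, 11, 8, 19] → sum 48
[11, 8, 19, 14] → sum 52
[8, 19, 14, 5] → sum 46
[19, 14, 5, 4] → sum 42
[14, 5, 4, 8] → sum 31  < 37 ✓
[5, 4, 8, 8] → sum 25  < 37 ✓
[4, 8, 8, 3] → sum 23  < 37 ✓
[8, 8, 3, 14] → sum 33  < 37 ✓
[8, 3, 14, 7] → sum 32  < 37 ✓
[3, 14, 7, 1] → sum 25  < 37 ✓
[14, 7, 1, 20] → sum 42
7 windows satisfy the condition.

7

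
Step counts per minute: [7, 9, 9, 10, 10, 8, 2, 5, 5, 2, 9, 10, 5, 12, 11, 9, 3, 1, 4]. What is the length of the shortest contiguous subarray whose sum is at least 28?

3

add 7: running sum 7 < 28
add 9: running sum 16 < 28
add 9: running sum 25 < 28
end 3: [9, 9, 10] sum 28, len 3
end 4: [9, 10, 10] sum 29, len 3
end 5: [10, 10, 8] sum 28, len 3
end 6: [10, 10, 8, 2] sum 30, len 4
end 7: [10, 10, 8, 2, 5] sum 35, len 5
end 8: [10, 8, 2, 5, 5] sum 30, len 5
end 9: [10, 8, 2, 5, 5, 2] sum 32, len 6
end 10: [8, 2, 5, 5, 2, 9] sum 31, len 6
end 11: [5, 5, 2, 9, 10] sum 31, len 5
end 12: [5, 2, 9, 10, 5] sum 31, len 5
end 13: [9, 10, 5, 12] sum 36, len 4
end 14: [5, 12, 11] sum 28, len 3
end 15: [12, 11, 9] sum 32, len 3
end 16: [12, 11, 9, 3] sum 35, len 4
end 17: [12, 11, 9, 3, 1] sum 36, len 5
end 18: [11, 9, 3, 1, 4] sum 28, len 5
Shortest qualifying length: 3.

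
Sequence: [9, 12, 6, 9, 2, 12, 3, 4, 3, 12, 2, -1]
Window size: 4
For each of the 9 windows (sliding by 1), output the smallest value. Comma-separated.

6, 2, 2, 2, 2, 3, 3, 2, -1

[9, 12, 6, 9] → min 6
[12, 6, 9, 2] → min 2
[6, 9, 2, 12] → min 2
[9, 2, 12, 3] → min 2
[2, 12, 3, 4] → min 2
[12, 3, 4, 3] → min 3
[3, 4, 3, 12] → min 3
[4, 3, 12, 2] → min 2
[3, 12, 2, -1] → min -1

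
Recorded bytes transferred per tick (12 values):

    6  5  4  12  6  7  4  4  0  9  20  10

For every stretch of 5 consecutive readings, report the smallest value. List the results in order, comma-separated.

6 5 4 12 6 → min 4
5 4 12 6 7 → min 4
4 12 6 7 4 → min 4
12 6 7 4 4 → min 4
6 7 4 4 0 → min 0
7 4 4 0 9 → min 0
4 4 0 9 20 → min 0
4 0 9 20 10 → min 0

4, 4, 4, 4, 0, 0, 0, 0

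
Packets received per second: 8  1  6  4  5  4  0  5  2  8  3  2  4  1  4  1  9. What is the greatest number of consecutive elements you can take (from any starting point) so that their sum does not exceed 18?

6

Extend to the right; shrink from the left whenever the sum exceeds 18:
→ 8: sum 8, len 1
→ 1: sum 9, len 2
→ 6: sum 15, len 3
→ 4 (dropped 8): sum 11, len 3
→ 5: sum 16, len 4
→ 4 (dropped 1, 6): sum 13, len 3
→ 0: sum 13, len 4
→ 5: sum 18, len 5
→ 2 (dropped 4): sum 16, len 5
→ 8 (dropped 5, 4): sum 15, len 4
→ 3: sum 18, len 5
→ 2 (dropped 0, 5): sum 15, len 4
→ 4 (dropped 2): sum 17, len 4
→ 1: sum 18, len 5
→ 4 (dropped 8): sum 14, len 5
→ 1: sum 15, len 6
→ 9 (dropped 3, 2, 4): sum 15, len 4
Longest length seen: 6.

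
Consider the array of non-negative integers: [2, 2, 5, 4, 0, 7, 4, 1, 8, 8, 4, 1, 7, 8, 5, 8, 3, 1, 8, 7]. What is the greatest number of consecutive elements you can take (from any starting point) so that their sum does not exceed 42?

[2] sum 2 len 1
[2, 2] sum 4 len 2
[2, 2, 5] sum 9 len 3
[2, 2, 5, 4] sum 13 len 4
[2, 2, 5, 4, 0] sum 13 len 5
[2, 2, 5, 4, 0, 7] sum 20 len 6
[2, 2, 5, 4, 0, 7, 4] sum 24 len 7
[2, 2, 5, 4, 0, 7, 4, 1] sum 25 len 8
[2, 2, 5, 4, 0, 7, 4, 1, 8] sum 33 len 9
[2, 2, 5, 4, 0, 7, 4, 1, 8, 8] sum 41 len 10
[5, 4, 0, 7, 4, 1, 8, 8, 4] sum 41 len 9
[5, 4, 0, 7, 4, 1, 8, 8, 4, 1] sum 42 len 10
[0, 7, 4, 1, 8, 8, 4, 1, 7] sum 40 len 9
[4, 1, 8, 8, 4, 1, 7, 8] sum 41 len 8
[1, 8, 8, 4, 1, 7, 8, 5] sum 42 len 8
[8, 4, 1, 7, 8, 5, 8] sum 41 len 7
[4, 1, 7, 8, 5, 8, 3] sum 36 len 7
[4, 1, 7, 8, 5, 8, 3, 1] sum 37 len 8
[1, 7, 8, 5, 8, 3, 1, 8] sum 41 len 8
[8, 5, 8, 3, 1, 8, 7] sum 40 len 7
Longest length seen: 10.

10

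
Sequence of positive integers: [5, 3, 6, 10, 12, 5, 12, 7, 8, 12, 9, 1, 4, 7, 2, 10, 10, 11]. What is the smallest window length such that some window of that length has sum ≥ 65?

7

add 5: running sum 5 < 65
add 3: running sum 8 < 65
add 6: running sum 14 < 65
add 10: running sum 24 < 65
add 12: running sum 36 < 65
add 5: running sum 41 < 65
add 12: running sum 53 < 65
add 7: running sum 60 < 65
end 8: [5, 3, 6, 10, 12, 5, 12, 7, 8] sum 68, len 9
end 9: [10, 12, 5, 12, 7, 8, 12] sum 66, len 7
end 10: [12, 5, 12, 7, 8, 12, 9] sum 65, len 7
end 11: [12, 5, 12, 7, 8, 12, 9, 1] sum 66, len 8
end 12: [12, 5, 12, 7, 8, 12, 9, 1, 4] sum 70, len 9
end 13: [5, 12, 7, 8, 12, 9, 1, 4, 7] sum 65, len 9
end 14: [5, 12, 7, 8, 12, 9, 1, 4, 7, 2] sum 67, len 10
end 15: [12, 7, 8, 12, 9, 1, 4, 7, 2, 10] sum 72, len 10
end 16: [7, 8, 12, 9, 1, 4, 7, 2, 10, 10] sum 70, len 10
end 17: [12, 9, 1, 4, 7, 2, 10, 10, 11] sum 66, len 9
Shortest qualifying length: 7.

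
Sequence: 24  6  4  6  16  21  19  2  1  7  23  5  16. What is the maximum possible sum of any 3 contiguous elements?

56

(24, 6, 4) → sum 34
(6, 4, 6) → sum 16
(4, 6, 16) → sum 26
(6, 16, 21) → sum 43
(16, 21, 19) → sum 56
(21, 19, 2) → sum 42
(19, 2, 1) → sum 22
(2, 1, 7) → sum 10
(1, 7, 23) → sum 31
(7, 23, 5) → sum 35
(23, 5, 16) → sum 44
Maximum of these is 56.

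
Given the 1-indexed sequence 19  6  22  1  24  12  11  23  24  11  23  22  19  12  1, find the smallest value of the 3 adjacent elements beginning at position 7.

Elements at indices 7..9: 11, 23, 24
min(11, 23, 24) = 11

11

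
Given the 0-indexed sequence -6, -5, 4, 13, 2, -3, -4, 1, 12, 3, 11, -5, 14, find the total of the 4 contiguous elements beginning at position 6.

Elements at indices 6..9: -4, 1, 12, 3
sum(-4, 1, 12, 3) = 12

12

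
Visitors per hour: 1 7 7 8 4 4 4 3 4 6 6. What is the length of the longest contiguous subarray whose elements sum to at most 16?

Extend to the right; shrink from the left whenever the sum exceeds 16:
[1] sum 1 len 1
[1, 7] sum 8 len 2
[1, 7, 7] sum 15 len 3
[7, 8] sum 15 len 2
[8, 4] sum 12 len 2
[8, 4, 4] sum 16 len 3
[4, 4, 4] sum 12 len 3
[4, 4, 4, 3] sum 15 len 4
[4, 4, 3, 4] sum 15 len 4
[3, 4, 6] sum 13 len 3
[4, 6, 6] sum 16 len 3
Longest length seen: 4.

4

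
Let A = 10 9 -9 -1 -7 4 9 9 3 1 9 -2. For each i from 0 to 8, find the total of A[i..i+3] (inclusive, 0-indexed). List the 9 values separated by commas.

9, -8, -13, 5, 15, 25, 22, 22, 11

[10, 9, -9, -1] → sum 9
[9, -9, -1, -7] → sum -8
[-9, -1, -7, 4] → sum -13
[-1, -7, 4, 9] → sum 5
[-7, 4, 9, 9] → sum 15
[4, 9, 9, 3] → sum 25
[9, 9, 3, 1] → sum 22
[9, 3, 1, 9] → sum 22
[3, 1, 9, -2] → sum 11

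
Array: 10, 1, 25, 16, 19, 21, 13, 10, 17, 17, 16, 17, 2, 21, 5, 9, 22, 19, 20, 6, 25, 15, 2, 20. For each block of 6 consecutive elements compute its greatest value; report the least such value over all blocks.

Window maxs for each of the 19 positions:
10 1 25 16 19 21 → max 25
1 25 16 19 21 13 → max 25
25 16 19 21 13 10 → max 25
16 19 21 13 10 17 → max 21
19 21 13 10 17 17 → max 21
21 13 10 17 17 16 → max 21
13 10 17 17 16 17 → max 17
10 17 17 16 17 2 → max 17
17 17 16 17 2 21 → max 21
17 16 17 2 21 5 → max 21
16 17 2 21 5 9 → max 21
17 2 21 5 9 22 → max 22
2 21 5 9 22 19 → max 22
21 5 9 22 19 20 → max 22
5 9 22 19 20 6 → max 22
9 22 19 20 6 25 → max 25
22 19 20 6 25 15 → max 25
19 20 6 25 15 2 → max 25
20 6 25 15 2 20 → max 25
Least of these is 17.

17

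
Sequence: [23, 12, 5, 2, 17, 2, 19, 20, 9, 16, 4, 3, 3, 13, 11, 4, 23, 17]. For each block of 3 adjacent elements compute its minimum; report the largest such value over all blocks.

9

23 12 5 → min 5
12 5 2 → min 2
5 2 17 → min 2
2 17 2 → min 2
17 2 19 → min 2
2 19 20 → min 2
19 20 9 → min 9
20 9 16 → min 9
9 16 4 → min 4
16 4 3 → min 3
4 3 3 → min 3
3 3 13 → min 3
3 13 11 → min 3
13 11 4 → min 4
11 4 23 → min 4
4 23 17 → min 4
Largest of these is 9.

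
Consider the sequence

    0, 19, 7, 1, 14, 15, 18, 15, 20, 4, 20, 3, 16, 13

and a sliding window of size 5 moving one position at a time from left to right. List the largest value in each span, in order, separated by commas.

19, 19, 18, 18, 20, 20, 20, 20, 20, 20

[0, 19, 7, 1, 14] → max 19
[19, 7, 1, 14, 15] → max 19
[7, 1, 14, 15, 18] → max 18
[1, 14, 15, 18, 15] → max 18
[14, 15, 18, 15, 20] → max 20
[15, 18, 15, 20, 4] → max 20
[18, 15, 20, 4, 20] → max 20
[15, 20, 4, 20, 3] → max 20
[20, 4, 20, 3, 16] → max 20
[4, 20, 3, 16, 13] → max 20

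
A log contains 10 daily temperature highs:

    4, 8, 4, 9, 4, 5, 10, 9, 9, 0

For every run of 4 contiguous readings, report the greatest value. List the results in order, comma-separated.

9, 9, 9, 10, 10, 10, 10

(4, 8, 4, 9) → max 9
(8, 4, 9, 4) → max 9
(4, 9, 4, 5) → max 9
(9, 4, 5, 10) → max 10
(4, 5, 10, 9) → max 10
(5, 10, 9, 9) → max 10
(10, 9, 9, 0) → max 10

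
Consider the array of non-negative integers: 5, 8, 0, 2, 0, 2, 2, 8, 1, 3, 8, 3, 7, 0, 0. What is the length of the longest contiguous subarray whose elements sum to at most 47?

14

add 5: [5] sum 5, len 1
add 8: [5, 8] sum 13, len 2
add 0: [5, 8, 0] sum 13, len 3
add 2: [5, 8, 0, 2] sum 15, len 4
add 0: [5, 8, 0, 2, 0] sum 15, len 5
add 2: [5, 8, 0, 2, 0, 2] sum 17, len 6
add 2: [5, 8, 0, 2, 0, 2, 2] sum 19, len 7
add 8: [5, 8, 0, 2, 0, 2, 2, 8] sum 27, len 8
add 1: [5, 8, 0, 2, 0, 2, 2, 8, 1] sum 28, len 9
add 3: [5, 8, 0, 2, 0, 2, 2, 8, 1, 3] sum 31, len 10
add 8: [5, 8, 0, 2, 0, 2, 2, 8, 1, 3, 8] sum 39, len 11
add 3: [5, 8, 0, 2, 0, 2, 2, 8, 1, 3, 8, 3] sum 42, len 12
add 7: [8, 0, 2, 0, 2, 2, 8, 1, 3, 8, 3, 7] sum 44, len 12
add 0: [8, 0, 2, 0, 2, 2, 8, 1, 3, 8, 3, 7, 0] sum 44, len 13
add 0: [8, 0, 2, 0, 2, 2, 8, 1, 3, 8, 3, 7, 0, 0] sum 44, len 14
Longest length seen: 14.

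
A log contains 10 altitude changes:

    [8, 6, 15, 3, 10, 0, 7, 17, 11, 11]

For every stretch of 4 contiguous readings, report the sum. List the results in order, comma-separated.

32, 34, 28, 20, 34, 35, 46

Sliding a size-4 window across the 10 values:
[8, 6, 15, 3] → sum 32
[6, 15, 3, 10] → sum 34
[15, 3, 10, 0] → sum 28
[3, 10, 0, 7] → sum 20
[10, 0, 7, 17] → sum 34
[0, 7, 17, 11] → sum 35
[7, 17, 11, 11] → sum 46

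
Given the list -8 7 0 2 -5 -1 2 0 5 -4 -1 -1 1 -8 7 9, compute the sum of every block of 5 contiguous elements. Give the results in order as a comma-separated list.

-4, 3, -2, -2, 1, 2, 2, -1, 0, -13, -2, 8

-8 7 0 2 -5 → sum -4
7 0 2 -5 -1 → sum 3
0 2 -5 -1 2 → sum -2
2 -5 -1 2 0 → sum -2
-5 -1 2 0 5 → sum 1
-1 2 0 5 -4 → sum 2
2 0 5 -4 -1 → sum 2
0 5 -4 -1 -1 → sum -1
5 -4 -1 -1 1 → sum 0
-4 -1 -1 1 -8 → sum -13
-1 -1 1 -8 7 → sum -2
-1 1 -8 7 9 → sum 8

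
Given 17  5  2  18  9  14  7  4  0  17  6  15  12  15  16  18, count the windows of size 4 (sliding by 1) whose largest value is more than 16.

9

[17, 5, 2, 18] → max 18  > 16 ✓
[5, 2, 18, 9] → max 18  > 16 ✓
[2, 18, 9, 14] → max 18  > 16 ✓
[18, 9, 14, 7] → max 18  > 16 ✓
[9, 14, 7, 4] → max 14
[14, 7, 4, 0] → max 14
[7, 4, 0, 17] → max 17  > 16 ✓
[4, 0, 17, 6] → max 17  > 16 ✓
[0, 17, 6, 15] → max 17  > 16 ✓
[17, 6, 15, 12] → max 17  > 16 ✓
[6, 15, 12, 15] → max 15
[15, 12, 15, 16] → max 16
[12, 15, 16, 18] → max 18  > 16 ✓
9 windows satisfy the condition.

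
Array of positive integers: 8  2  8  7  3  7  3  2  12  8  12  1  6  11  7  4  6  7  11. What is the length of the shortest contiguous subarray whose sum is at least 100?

Extend right; whenever the sum reaches 100, record the length and shrink from the left:
add 8: running sum 8 < 100
add 2: running sum 10 < 100
add 8: running sum 18 < 100
add 7: running sum 25 < 100
add 3: running sum 28 < 100
add 7: running sum 35 < 100
add 3: running sum 38 < 100
add 2: running sum 40 < 100
add 12: running sum 52 < 100
add 8: running sum 60 < 100
add 12: running sum 72 < 100
add 1: running sum 73 < 100
add 6: running sum 79 < 100
add 11: running sum 90 < 100
add 7: running sum 97 < 100
add 4: shortest ending here [8, 2, 8, 7, 3, 7, 3, 2, 12, 8, 12, 1, 6, 11, 7, 4] sum 101, len 16
add 6: shortest ending here [8, 2, 8, 7, 3, 7, 3, 2, 12, 8, 12, 1, 6, 11, 7, 4, 6] sum 107, len 17
add 7: shortest ending here [8, 7, 3, 7, 3, 2, 12, 8, 12, 1, 6, 11, 7, 4, 6, 7] sum 104, len 16
add 11: shortest ending here [3, 7, 3, 2, 12, 8, 12, 1, 6, 11, 7, 4, 6, 7, 11] sum 100, len 15
Shortest qualifying length: 15.

15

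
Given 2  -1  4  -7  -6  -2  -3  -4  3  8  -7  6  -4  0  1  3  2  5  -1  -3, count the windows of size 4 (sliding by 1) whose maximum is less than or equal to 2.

2

[2, -1, 4, -7] → max 4
[-1, 4, -7, -6] → max 4
[4, -7, -6, -2] → max 4
[-7, -6, -2, -3] → max -2  ≤ 2 ✓
[-6, -2, -3, -4] → max -2  ≤ 2 ✓
[-2, -3, -4, 3] → max 3
[-3, -4, 3, 8] → max 8
[-4, 3, 8, -7] → max 8
[3, 8, -7, 6] → max 8
[8, -7, 6, -4] → max 8
[-7, 6, -4, 0] → max 6
[6, -4, 0, 1] → max 6
[-4, 0, 1, 3] → max 3
[0, 1, 3, 2] → max 3
[1, 3, 2, 5] → max 5
[3, 2, 5, -1] → max 5
[2, 5, -1, -3] → max 5
2 windows satisfy the condition.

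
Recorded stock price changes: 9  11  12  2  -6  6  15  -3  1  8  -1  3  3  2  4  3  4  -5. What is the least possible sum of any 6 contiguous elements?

[9, 11, 12, 2, -6, 6] → sum 34
[11, 12, 2, -6, 6, 15] → sum 40
[12, 2, -6, 6, 15, -3] → sum 26
[2, -6, 6, 15, -3, 1] → sum 15
[-6, 6, 15, -3, 1, 8] → sum 21
[6, 15, -3, 1, 8, -1] → sum 26
[15, -3, 1, 8, -1, 3] → sum 23
[-3, 1, 8, -1, 3, 3] → sum 11
[1, 8, -1, 3, 3, 2] → sum 16
[8, -1, 3, 3, 2, 4] → sum 19
[-1, 3, 3, 2, 4, 3] → sum 14
[3, 3, 2, 4, 3, 4] → sum 19
[3, 2, 4, 3, 4, -5] → sum 11
Least of these is 11.

11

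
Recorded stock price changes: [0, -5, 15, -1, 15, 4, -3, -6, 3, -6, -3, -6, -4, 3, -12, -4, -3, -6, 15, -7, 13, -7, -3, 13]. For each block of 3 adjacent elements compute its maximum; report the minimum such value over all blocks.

-3

0 -5 15 → max 15
-5 15 -1 → max 15
15 -1 15 → max 15
-1 15 4 → max 15
15 4 -3 → max 15
4 -3 -6 → max 4
-3 -6 3 → max 3
-6 3 -6 → max 3
3 -6 -3 → max 3
-6 -3 -6 → max -3
-3 -6 -4 → max -3
-6 -4 3 → max 3
-4 3 -12 → max 3
3 -12 -4 → max 3
-12 -4 -3 → max -3
-4 -3 -6 → max -3
-3 -6 15 → max 15
-6 15 -7 → max 15
15 -7 13 → max 15
-7 13 -7 → max 13
13 -7 -3 → max 13
-7 -3 13 → max 13
Minimum of these is -3.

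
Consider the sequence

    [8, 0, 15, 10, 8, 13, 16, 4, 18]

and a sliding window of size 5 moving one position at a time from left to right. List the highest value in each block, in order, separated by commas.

15, 15, 16, 16, 18

8 0 15 10 8 → max 15
0 15 10 8 13 → max 15
15 10 8 13 16 → max 16
10 8 13 16 4 → max 16
8 13 16 4 18 → max 18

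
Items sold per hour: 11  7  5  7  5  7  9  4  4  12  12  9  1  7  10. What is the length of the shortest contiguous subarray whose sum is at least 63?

9

add 11: running sum 11 < 63
add 7: running sum 18 < 63
add 5: running sum 23 < 63
add 7: running sum 30 < 63
add 5: running sum 35 < 63
add 7: running sum 42 < 63
add 9: running sum 51 < 63
add 4: running sum 55 < 63
add 4: running sum 59 < 63
end 9: [11, 7, 5, 7, 5, 7, 9, 4, 4, 12] sum 71, len 10
end 10: [5, 7, 5, 7, 9, 4, 4, 12, 12] sum 65, len 9
end 11: [7, 5, 7, 9, 4, 4, 12, 12, 9] sum 69, len 9
end 12: [5, 7, 9, 4, 4, 12, 12, 9, 1] sum 63, len 9
end 13: [7, 9, 4, 4, 12, 12, 9, 1, 7] sum 65, len 9
end 14: [9, 4, 4, 12, 12, 9, 1, 7, 10] sum 68, len 9
Shortest qualifying length: 9.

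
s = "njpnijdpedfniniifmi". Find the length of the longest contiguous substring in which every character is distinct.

6

add n: [n] len 1
add j: [n, j] len 2
add p: [n, j, p] len 3
add n (repeat n, move left end past it): [j, p, n] len 3
add i: [j, p, n, i] len 4
add j (repeat j, move left end past it): [p, n, i, j] len 4
add d: [p, n, i, j, d] len 5
add p (repeat p, move left end past it): [n, i, j, d, p] len 5
add e: [n, i, j, d, p, e] len 6
add d (repeat d, move left end past it): [p, e, d] len 3
add f: [p, e, d, f] len 4
add n: [p, e, d, f, n] len 5
add i: [p, e, d, f, n, i] len 6
add n (repeat n, move left end past it): [i, n] len 2
add i (repeat i, move left end past it): [n, i] len 2
add i (repeat i, move left end past it): [i] len 1
add f: [i, f] len 2
add m: [i, f, m] len 3
add i (repeat i, move left end past it): [f, m, i] len 3
Longest all-distinct length: 6.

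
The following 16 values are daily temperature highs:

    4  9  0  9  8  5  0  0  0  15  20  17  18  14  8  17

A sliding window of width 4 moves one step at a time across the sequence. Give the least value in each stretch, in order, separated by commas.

0, 0, 0, 0, 0, 0, 0, 0, 0, 15, 14, 8, 8

Sliding a size-4 window across the 16 values:
[4, 9, 0, 9] → min 0
[9, 0, 9, 8] → min 0
[0, 9, 8, 5] → min 0
[9, 8, 5, 0] → min 0
[8, 5, 0, 0] → min 0
[5, 0, 0, 0] → min 0
[0, 0, 0, 15] → min 0
[0, 0, 15, 20] → min 0
[0, 15, 20, 17] → min 0
[15, 20, 17, 18] → min 15
[20, 17, 18, 14] → min 14
[17, 18, 14, 8] → min 8
[18, 14, 8, 17] → min 8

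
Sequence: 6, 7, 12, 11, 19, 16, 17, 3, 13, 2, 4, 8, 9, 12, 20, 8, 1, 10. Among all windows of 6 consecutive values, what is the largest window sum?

Each size-6 window and its sum:
6 7 12 11 19 16 → sum 71
7 12 11 19 16 17 → sum 82
12 11 19 16 17 3 → sum 78
11 19 16 17 3 13 → sum 79
19 16 17 3 13 2 → sum 70
16 17 3 13 2 4 → sum 55
17 3 13 2 4 8 → sum 47
3 13 2 4 8 9 → sum 39
13 2 4 8 9 12 → sum 48
2 4 8 9 12 20 → sum 55
4 8 9 12 20 8 → sum 61
8 9 12 20 8 1 → sum 58
9 12 20 8 1 10 → sum 60
Largest of these is 82.

82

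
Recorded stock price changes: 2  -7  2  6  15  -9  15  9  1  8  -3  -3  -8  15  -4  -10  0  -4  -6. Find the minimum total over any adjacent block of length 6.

Each size-6 window and its sum:
2 -7 2 6 15 -9 → sum 9
-7 2 6 15 -9 15 → sum 22
2 6 15 -9 15 9 → sum 38
6 15 -9 15 9 1 → sum 37
15 -9 15 9 1 8 → sum 39
-9 15 9 1 8 -3 → sum 21
15 9 1 8 -3 -3 → sum 27
9 1 8 -3 -3 -8 → sum 4
1 8 -3 -3 -8 15 → sum 10
8 -3 -3 -8 15 -4 → sum 5
-3 -3 -8 15 -4 -10 → sum -13
-3 -8 15 -4 -10 0 → sum -10
-8 15 -4 -10 0 -4 → sum -11
15 -4 -10 0 -4 -6 → sum -9
Minimum of these is -13.

-13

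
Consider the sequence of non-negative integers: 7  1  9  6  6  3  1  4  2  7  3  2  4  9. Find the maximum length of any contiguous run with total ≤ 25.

add 7: [7] sum 7, len 1
add 1: [7, 1] sum 8, len 2
add 9: [7, 1, 9] sum 17, len 3
add 6: [7, 1, 9, 6] sum 23, len 4
add 6: [1, 9, 6, 6] sum 22, len 4
add 3: [1, 9, 6, 6, 3] sum 25, len 5
add 1: [9, 6, 6, 3, 1] sum 25, len 5
add 4: [6, 6, 3, 1, 4] sum 20, len 5
add 2: [6, 6, 3, 1, 4, 2] sum 22, len 6
add 7: [6, 3, 1, 4, 2, 7] sum 23, len 6
add 3: [3, 1, 4, 2, 7, 3] sum 20, len 6
add 2: [3, 1, 4, 2, 7, 3, 2] sum 22, len 7
add 4: [1, 4, 2, 7, 3, 2, 4] sum 23, len 7
add 9: [7, 3, 2, 4, 9] sum 25, len 5
Longest length seen: 7.

7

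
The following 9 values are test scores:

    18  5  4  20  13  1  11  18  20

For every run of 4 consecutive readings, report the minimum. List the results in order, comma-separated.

(18, 5, 4, 20) → min 4
(5, 4, 20, 13) → min 4
(4, 20, 13, 1) → min 1
(20, 13, 1, 11) → min 1
(13, 1, 11, 18) → min 1
(1, 11, 18, 20) → min 1

4, 4, 1, 1, 1, 1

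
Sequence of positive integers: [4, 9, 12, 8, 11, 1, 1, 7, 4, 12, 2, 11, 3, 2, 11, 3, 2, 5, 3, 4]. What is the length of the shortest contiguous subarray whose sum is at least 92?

add 4: running sum 4 < 92
add 9: running sum 13 < 92
add 12: running sum 25 < 92
add 8: running sum 33 < 92
add 11: running sum 44 < 92
add 1: running sum 45 < 92
add 1: running sum 46 < 92
add 7: running sum 53 < 92
add 4: running sum 57 < 92
add 12: running sum 69 < 92
add 2: running sum 71 < 92
add 11: running sum 82 < 92
add 3: running sum 85 < 92
add 2: running sum 87 < 92
end 14: [9, 12, 8, 11, 1, 1, 7, 4, 12, 2, 11, 3, 2, 11] sum 94, len 14
end 15: [9, 12, 8, 11, 1, 1, 7, 4, 12, 2, 11, 3, 2, 11, 3] sum 97, len 15
end 16: [9, 12, 8, 11, 1, 1, 7, 4, 12, 2, 11, 3, 2, 11, 3, 2] sum 99, len 16
end 17: [12, 8, 11, 1, 1, 7, 4, 12, 2, 11, 3, 2, 11, 3, 2, 5] sum 95, len 16
end 18: [12, 8, 11, 1, 1, 7, 4, 12, 2, 11, 3, 2, 11, 3, 2, 5, 3] sum 98, len 17
end 19: [12, 8, 11, 1, 1, 7, 4, 12, 2, 11, 3, 2, 11, 3, 2, 5, 3, 4] sum 102, len 18
Shortest qualifying length: 14.

14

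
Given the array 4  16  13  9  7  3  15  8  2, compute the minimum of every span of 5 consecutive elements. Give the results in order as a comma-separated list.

4, 3, 3, 3, 2

(4, 16, 13, 9, 7) → min 4
(16, 13, 9, 7, 3) → min 3
(13, 9, 7, 3, 15) → min 3
(9, 7, 3, 15, 8) → min 3
(7, 3, 15, 8, 2) → min 2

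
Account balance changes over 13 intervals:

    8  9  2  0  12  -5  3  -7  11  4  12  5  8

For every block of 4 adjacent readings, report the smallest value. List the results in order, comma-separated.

0, 0, -5, -5, -7, -7, -7, -7, 4, 4

8 9 2 0 → min 0
9 2 0 12 → min 0
2 0 12 -5 → min -5
0 12 -5 3 → min -5
12 -5 3 -7 → min -7
-5 3 -7 11 → min -7
3 -7 11 4 → min -7
-7 11 4 12 → min -7
11 4 12 5 → min 4
4 12 5 8 → min 4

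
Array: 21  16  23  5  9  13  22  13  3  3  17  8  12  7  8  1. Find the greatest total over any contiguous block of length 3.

[21, 16, 23] → sum 60
[16, 23, 5] → sum 44
[23, 5, 9] → sum 37
[5, 9, 13] → sum 27
[9, 13, 22] → sum 44
[13, 22, 13] → sum 48
[22, 13, 3] → sum 38
[13, 3, 3] → sum 19
[3, 3, 17] → sum 23
[3, 17, 8] → sum 28
[17, 8, 12] → sum 37
[8, 12, 7] → sum 27
[12, 7, 8] → sum 27
[7, 8, 1] → sum 16
Greatest of these is 60.

60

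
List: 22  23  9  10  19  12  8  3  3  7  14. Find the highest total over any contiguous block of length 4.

64

[22, 23, 9, 10] → sum 64
[23, 9, 10, 19] → sum 61
[9, 10, 19, 12] → sum 50
[10, 19, 12, 8] → sum 49
[19, 12, 8, 3] → sum 42
[12, 8, 3, 3] → sum 26
[8, 3, 3, 7] → sum 21
[3, 3, 7, 14] → sum 27
Highest of these is 64.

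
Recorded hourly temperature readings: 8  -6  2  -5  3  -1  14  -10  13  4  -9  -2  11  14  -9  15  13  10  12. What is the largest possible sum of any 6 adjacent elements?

[8, -6, 2, -5, 3, -1] → sum 1
[-6, 2, -5, 3, -1, 14] → sum 7
[2, -5, 3, -1, 14, -10] → sum 3
[-5, 3, -1, 14, -10, 13] → sum 14
[3, -1, 14, -10, 13, 4] → sum 23
[-1, 14, -10, 13, 4, -9] → sum 11
[14, -10, 13, 4, -9, -2] → sum 10
[-10, 13, 4, -9, -2, 11] → sum 7
[13, 4, -9, -2, 11, 14] → sum 31
[4, -9, -2, 11, 14, -9] → sum 9
[-9, -2, 11, 14, -9, 15] → sum 20
[-2, 11, 14, -9, 15, 13] → sum 42
[11, 14, -9, 15, 13, 10] → sum 54
[14, -9, 15, 13, 10, 12] → sum 55
Largest of these is 55.

55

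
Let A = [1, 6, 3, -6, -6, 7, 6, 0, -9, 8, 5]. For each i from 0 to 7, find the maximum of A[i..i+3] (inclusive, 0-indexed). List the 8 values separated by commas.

Sliding a size-4 window across the 11 values:
1 6 3 -6 → max 6
6 3 -6 -6 → max 6
3 -6 -6 7 → max 7
-6 -6 7 6 → max 7
-6 7 6 0 → max 7
7 6 0 -9 → max 7
6 0 -9 8 → max 8
0 -9 8 5 → max 8

6, 6, 7, 7, 7, 7, 8, 8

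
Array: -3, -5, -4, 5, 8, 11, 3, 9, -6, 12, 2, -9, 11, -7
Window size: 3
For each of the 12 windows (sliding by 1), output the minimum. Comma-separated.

[-3, -5, -4] → min -5
[-5, -4, 5] → min -5
[-4, 5, 8] → min -4
[5, 8, 11] → min 5
[8, 11, 3] → min 3
[11, 3, 9] → min 3
[3, 9, -6] → min -6
[9, -6, 12] → min -6
[-6, 12, 2] → min -6
[12, 2, -9] → min -9
[2, -9, 11] → min -9
[-9, 11, -7] → min -9

-5, -5, -4, 5, 3, 3, -6, -6, -6, -9, -9, -9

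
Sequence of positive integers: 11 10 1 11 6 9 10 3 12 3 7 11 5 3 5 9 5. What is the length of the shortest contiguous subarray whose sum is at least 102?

add 11: running sum 11 < 102
add 10: running sum 21 < 102
add 1: running sum 22 < 102
add 11: running sum 33 < 102
add 6: running sum 39 < 102
add 9: running sum 48 < 102
add 10: running sum 58 < 102
add 3: running sum 61 < 102
add 12: running sum 73 < 102
add 3: running sum 76 < 102
add 7: running sum 83 < 102
add 11: running sum 94 < 102
add 5: running sum 99 < 102
add 3: shortest ending here [11, 10, 1, 11, 6, 9, 10, 3, 12, 3, 7, 11, 5, 3] sum 102, len 14
add 5: shortest ending here [11, 10, 1, 11, 6, 9, 10, 3, 12, 3, 7, 11, 5, 3, 5] sum 107, len 15
add 9: shortest ending here [10, 1, 11, 6, 9, 10, 3, 12, 3, 7, 11, 5, 3, 5, 9] sum 105, len 15
add 5: shortest ending here [10, 1, 11, 6, 9, 10, 3, 12, 3, 7, 11, 5, 3, 5, 9, 5] sum 110, len 16
Shortest qualifying length: 14.

14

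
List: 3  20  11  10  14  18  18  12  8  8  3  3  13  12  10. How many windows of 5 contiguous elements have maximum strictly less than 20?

[3, 20, 11, 10, 14] → max 20
[20, 11, 10, 14, 18] → max 20
[11, 10, 14, 18, 18] → max 18  < 20 ✓
[10, 14, 18, 18, 12] → max 18  < 20 ✓
[14, 18, 18, 12, 8] → max 18  < 20 ✓
[18, 18, 12, 8, 8] → max 18  < 20 ✓
[18, 12, 8, 8, 3] → max 18  < 20 ✓
[12, 8, 8, 3, 3] → max 12  < 20 ✓
[8, 8, 3, 3, 13] → max 13  < 20 ✓
[8, 3, 3, 13, 12] → max 13  < 20 ✓
[3, 3, 13, 12, 10] → max 13  < 20 ✓
9 windows satisfy the condition.

9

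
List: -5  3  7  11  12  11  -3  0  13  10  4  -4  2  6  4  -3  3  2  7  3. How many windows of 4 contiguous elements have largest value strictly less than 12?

9

(-5, 3, 7, 11) → max 11  < 12 ✓
(3, 7, 11, 12) → max 12
(7, 11, 12, 11) → max 12
(11, 12, 11, -3) → max 12
(12, 11, -3, 0) → max 12
(11, -3, 0, 13) → max 13
(-3, 0, 13, 10) → max 13
(0, 13, 10, 4) → max 13
(13, 10, 4, -4) → max 13
(10, 4, -4, 2) → max 10  < 12 ✓
(4, -4, 2, 6) → max 6  < 12 ✓
(-4, 2, 6, 4) → max 6  < 12 ✓
(2, 6, 4, -3) → max 6  < 12 ✓
(6, 4, -3, 3) → max 6  < 12 ✓
(4, -3, 3, 2) → max 4  < 12 ✓
(-3, 3, 2, 7) → max 7  < 12 ✓
(3, 2, 7, 3) → max 7  < 12 ✓
9 windows satisfy the condition.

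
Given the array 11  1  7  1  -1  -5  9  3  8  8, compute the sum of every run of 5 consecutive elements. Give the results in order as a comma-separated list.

11 1 7 1 -1 → sum 19
1 7 1 -1 -5 → sum 3
7 1 -1 -5 9 → sum 11
1 -1 -5 9 3 → sum 7
-1 -5 9 3 8 → sum 14
-5 9 3 8 8 → sum 23

19, 3, 11, 7, 14, 23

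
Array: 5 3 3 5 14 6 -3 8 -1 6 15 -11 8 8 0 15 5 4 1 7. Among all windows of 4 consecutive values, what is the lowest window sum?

[5, 3, 3, 5] → sum 16
[3, 3, 5, 14] → sum 25
[3, 5, 14, 6] → sum 28
[5, 14, 6, -3] → sum 22
[14, 6, -3, 8] → sum 25
[6, -3, 8, -1] → sum 10
[-3, 8, -1, 6] → sum 10
[8, -1, 6, 15] → sum 28
[-1, 6, 15, -11] → sum 9
[6, 15, -11, 8] → sum 18
[15, -11, 8, 8] → sum 20
[-11, 8, 8, 0] → sum 5
[8, 8, 0, 15] → sum 31
[8, 0, 15, 5] → sum 28
[0, 15, 5, 4] → sum 24
[15, 5, 4, 1] → sum 25
[5, 4, 1, 7] → sum 17
Lowest of these is 5.

5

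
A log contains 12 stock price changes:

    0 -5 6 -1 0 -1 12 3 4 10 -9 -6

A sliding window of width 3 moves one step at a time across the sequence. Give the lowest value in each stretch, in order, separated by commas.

Sliding a size-3 window across the 12 values:
[0, -5, 6] → min -5
[-5, 6, -1] → min -5
[6, -1, 0] → min -1
[-1, 0, -1] → min -1
[0, -1, 12] → min -1
[-1, 12, 3] → min -1
[12, 3, 4] → min 3
[3, 4, 10] → min 3
[4, 10, -9] → min -9
[10, -9, -6] → min -9

-5, -5, -1, -1, -1, -1, 3, 3, -9, -9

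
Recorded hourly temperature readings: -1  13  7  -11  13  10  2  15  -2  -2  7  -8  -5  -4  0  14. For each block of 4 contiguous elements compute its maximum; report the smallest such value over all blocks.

Window maxs for each of the 13 positions:
-1 13 7 -11 → max 13
13 7 -11 13 → max 13
7 -11 13 10 → max 13
-11 13 10 2 → max 13
13 10 2 15 → max 15
10 2 15 -2 → max 15
2 15 -2 -2 → max 15
15 -2 -2 7 → max 15
-2 -2 7 -8 → max 7
-2 7 -8 -5 → max 7
7 -8 -5 -4 → max 7
-8 -5 -4 0 → max 0
-5 -4 0 14 → max 14
Smallest of these is 0.

0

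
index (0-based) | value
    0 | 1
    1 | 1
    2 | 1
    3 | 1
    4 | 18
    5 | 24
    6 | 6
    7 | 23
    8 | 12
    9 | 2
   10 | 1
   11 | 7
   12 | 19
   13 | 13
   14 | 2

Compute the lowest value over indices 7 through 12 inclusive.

Elements at indices 7..12: 23, 12, 2, 1, 7, 19
min(23, 12, 2, 1, 7, 19) = 1

1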